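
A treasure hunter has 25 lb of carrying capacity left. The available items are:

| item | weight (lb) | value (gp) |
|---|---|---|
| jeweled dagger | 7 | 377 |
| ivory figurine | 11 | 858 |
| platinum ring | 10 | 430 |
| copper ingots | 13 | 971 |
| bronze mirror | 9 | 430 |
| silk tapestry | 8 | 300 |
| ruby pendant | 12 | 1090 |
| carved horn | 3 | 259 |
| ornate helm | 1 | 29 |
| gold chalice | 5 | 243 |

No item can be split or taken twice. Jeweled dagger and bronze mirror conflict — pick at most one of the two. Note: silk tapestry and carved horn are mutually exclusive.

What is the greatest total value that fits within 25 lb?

2061

The ratio heuristic lands on jeweled dagger + ruby pendant + carved horn + ornate helm (1755) but leaves 2 lb idle.
Dropping jeweled dagger and carved horn and ornate helm frees 11 lb; slotting in copper ingots (13 lb) lifts the total to 2061 at 25 lb.
Next best is ivory figurine + ruby pendant + ornate helm at 1977 (24 lb) — short by 84.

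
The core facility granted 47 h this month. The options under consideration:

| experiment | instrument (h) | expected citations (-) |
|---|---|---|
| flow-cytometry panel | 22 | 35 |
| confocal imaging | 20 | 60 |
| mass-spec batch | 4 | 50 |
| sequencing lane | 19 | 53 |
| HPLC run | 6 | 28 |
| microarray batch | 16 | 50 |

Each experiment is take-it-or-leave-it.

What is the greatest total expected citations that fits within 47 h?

188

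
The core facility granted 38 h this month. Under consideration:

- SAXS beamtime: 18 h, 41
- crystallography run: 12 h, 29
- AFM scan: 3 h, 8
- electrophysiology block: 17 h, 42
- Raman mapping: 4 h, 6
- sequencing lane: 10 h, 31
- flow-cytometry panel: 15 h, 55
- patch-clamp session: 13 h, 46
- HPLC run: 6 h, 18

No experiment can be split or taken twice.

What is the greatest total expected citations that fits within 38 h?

132

Taking sequencing lane + flow-cytometry panel + patch-clamp session: 38 h used, 132 in expected citations.
The closest alternative, AFM scan + flow-cytometry panel + patch-clamp session + HPLC run, reaches only 127.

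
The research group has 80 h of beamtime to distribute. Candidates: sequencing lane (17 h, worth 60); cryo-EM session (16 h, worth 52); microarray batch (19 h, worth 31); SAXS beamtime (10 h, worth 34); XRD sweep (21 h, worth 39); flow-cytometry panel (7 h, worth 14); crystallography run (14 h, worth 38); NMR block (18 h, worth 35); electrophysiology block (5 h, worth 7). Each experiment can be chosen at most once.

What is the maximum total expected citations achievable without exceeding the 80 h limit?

226

Ranking by ratio (expected citations/h): sequencing lane 3.53, SAXS beamtime 3.40, cryo-EM session 3.25.
Filling by ratio: sequencing lane + cryo-EM session + SAXS beamtime + flow-cytometry panel + crystallography run + electrophysiology block for 205, with 11 h left unused.
Dropping flow-cytometry panel frees 7 h; slotting in NMR block (18 h) lifts the total to 226 at 80 h.
Next best is sequencing lane + cryo-EM session + SAXS beamtime + XRD sweep + crystallography run at 223 (78 h) — short by 3.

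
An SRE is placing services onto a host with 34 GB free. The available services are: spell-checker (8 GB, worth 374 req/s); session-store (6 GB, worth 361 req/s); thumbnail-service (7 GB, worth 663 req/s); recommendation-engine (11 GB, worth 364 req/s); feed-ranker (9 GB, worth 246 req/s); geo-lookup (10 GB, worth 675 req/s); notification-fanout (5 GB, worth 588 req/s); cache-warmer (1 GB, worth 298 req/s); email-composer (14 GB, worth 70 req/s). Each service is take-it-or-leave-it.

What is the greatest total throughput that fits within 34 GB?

2598

Ranking by ratio (throughput/GB): cache-warmer 298.00, notification-fanout 117.60, thumbnail-service 94.71.
A density-first pass picks session-store + thumbnail-service + geo-lookup + notification-fanout + cache-warmer — 2585 at 29 GB.
Dropping session-store frees 6 GB; slotting in spell-checker (8 GB) lifts the total to 2598 at 31 GB.
Runner-up thumbnail-service + recommendation-engine + geo-lookup + notification-fanout + cache-warmer tops out at 2588.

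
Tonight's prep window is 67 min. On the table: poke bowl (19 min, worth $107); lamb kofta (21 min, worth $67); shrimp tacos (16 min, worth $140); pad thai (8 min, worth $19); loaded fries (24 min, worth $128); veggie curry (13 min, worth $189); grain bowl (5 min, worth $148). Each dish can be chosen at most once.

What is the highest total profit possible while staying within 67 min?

The ratio heuristic lands on poke bowl + shrimp tacos + pad thai + veggie curry + grain bowl (603) but leaves 6 min idle.
The 19 min tied up in poke bowl is better spent on loaded fries — total rises to 624 (66 min).
The closest alternative, shrimp tacos + loaded fries + veggie curry + grain bowl, reaches only 605.

624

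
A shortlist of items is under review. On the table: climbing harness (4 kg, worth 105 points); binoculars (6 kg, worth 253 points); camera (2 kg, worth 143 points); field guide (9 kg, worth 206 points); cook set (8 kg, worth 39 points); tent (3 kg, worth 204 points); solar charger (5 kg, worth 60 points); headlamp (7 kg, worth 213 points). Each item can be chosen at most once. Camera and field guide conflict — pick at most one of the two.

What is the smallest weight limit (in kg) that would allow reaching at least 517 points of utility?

11

Minimise kg subject to total utility ≥ 517.
Taking binoculars + camera + tent gives 600 (≥ 517) for 11 kg.
Any bundle with less than 11 kg falls short of 517.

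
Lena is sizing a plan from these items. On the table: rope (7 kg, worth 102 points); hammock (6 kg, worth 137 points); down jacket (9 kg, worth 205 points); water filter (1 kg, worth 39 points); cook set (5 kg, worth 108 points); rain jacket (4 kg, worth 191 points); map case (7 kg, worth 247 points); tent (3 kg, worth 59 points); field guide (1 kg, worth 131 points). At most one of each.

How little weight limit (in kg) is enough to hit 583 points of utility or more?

Look for the lowest-weight combination reaching 583.
water filter + rain jacket + map case + field guide reaches 608 using 13 kg.
Any bundle with less than 13 kg falls short of 583.

13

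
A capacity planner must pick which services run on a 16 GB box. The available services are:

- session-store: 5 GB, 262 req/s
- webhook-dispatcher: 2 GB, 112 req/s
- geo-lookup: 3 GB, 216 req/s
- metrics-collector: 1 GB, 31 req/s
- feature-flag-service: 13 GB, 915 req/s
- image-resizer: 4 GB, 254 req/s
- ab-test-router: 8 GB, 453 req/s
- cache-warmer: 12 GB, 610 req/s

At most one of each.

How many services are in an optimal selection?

The maximum throughput within 16 GB is 1131.
geo-lookup + feature-flag-service hits 1131 at 16 GB.
Any selection reaching 1131 contains exactly 2 services.

2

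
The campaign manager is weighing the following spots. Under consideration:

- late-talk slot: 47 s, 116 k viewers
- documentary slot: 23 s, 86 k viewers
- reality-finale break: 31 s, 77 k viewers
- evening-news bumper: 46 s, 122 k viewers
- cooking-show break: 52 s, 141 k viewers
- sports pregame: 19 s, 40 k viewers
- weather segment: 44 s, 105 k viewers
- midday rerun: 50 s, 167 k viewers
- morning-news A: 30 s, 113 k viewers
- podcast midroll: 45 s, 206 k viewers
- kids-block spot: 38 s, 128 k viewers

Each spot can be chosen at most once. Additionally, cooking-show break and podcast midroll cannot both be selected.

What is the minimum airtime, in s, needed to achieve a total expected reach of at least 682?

186

Need the lightest bundle worth ≥ 682.
documentary slot + midday rerun + morning-news A + podcast midroll + kids-block spot reaches 700 using 186 s.
No combination under 186 s hits 682.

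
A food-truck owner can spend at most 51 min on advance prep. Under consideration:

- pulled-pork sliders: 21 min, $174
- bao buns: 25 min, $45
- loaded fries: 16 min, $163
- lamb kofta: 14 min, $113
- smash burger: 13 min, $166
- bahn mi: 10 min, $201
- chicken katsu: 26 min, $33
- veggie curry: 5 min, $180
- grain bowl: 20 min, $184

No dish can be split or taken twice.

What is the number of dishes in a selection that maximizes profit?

4

The maximum profit within 51 min is 731.
One optimal bundle: smash burger + bahn mi + veggie curry + grain bowl (48 min).
All optima have 4 dishes.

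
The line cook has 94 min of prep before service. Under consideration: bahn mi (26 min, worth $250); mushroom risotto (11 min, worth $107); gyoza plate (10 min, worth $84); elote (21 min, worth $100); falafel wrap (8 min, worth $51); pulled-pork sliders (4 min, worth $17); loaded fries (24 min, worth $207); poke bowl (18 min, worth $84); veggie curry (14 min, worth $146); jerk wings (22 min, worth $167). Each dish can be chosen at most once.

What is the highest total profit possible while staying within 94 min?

845

Bahn mi + mushroom risotto + gyoza plate + falafel wrap + loaded fries + veggie curry uses 93 of the 94 min and totals 845.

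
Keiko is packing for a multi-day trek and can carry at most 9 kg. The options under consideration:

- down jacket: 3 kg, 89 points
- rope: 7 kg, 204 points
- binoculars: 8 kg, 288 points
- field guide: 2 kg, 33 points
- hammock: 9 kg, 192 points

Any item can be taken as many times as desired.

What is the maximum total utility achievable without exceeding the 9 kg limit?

288

By utility per kg: binoculars 36.00, down jacket 29.67, rope 29.14, hammock 21.33 lead.
Binoculars uses 8 of the 9 kg and totals 288.
The spare 1 kg is too small for any remaining item, and no exchange beats 288.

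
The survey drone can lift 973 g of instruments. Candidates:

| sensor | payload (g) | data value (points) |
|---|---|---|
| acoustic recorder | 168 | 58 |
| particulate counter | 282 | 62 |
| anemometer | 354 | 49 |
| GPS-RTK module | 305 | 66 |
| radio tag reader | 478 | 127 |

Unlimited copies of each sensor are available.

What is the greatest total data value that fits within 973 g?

294

A density-first pass picks 5×acoustic recorder — 290 at 840 g.
The 168 g tied up in acoustic recorder is better spent on particulate counter — total rises to 294 (954 g).
Every other selection either busts 973 g or fails to beat 294.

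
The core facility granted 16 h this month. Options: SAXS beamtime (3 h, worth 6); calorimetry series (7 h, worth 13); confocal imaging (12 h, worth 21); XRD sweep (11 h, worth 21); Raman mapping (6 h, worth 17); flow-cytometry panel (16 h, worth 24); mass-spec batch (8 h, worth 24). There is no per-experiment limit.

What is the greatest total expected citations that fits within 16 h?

48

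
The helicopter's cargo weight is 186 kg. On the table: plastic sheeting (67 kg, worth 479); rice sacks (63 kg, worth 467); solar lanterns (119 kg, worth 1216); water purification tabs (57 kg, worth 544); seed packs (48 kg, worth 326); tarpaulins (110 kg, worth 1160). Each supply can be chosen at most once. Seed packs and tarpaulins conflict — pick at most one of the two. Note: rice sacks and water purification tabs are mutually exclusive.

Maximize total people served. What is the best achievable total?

Greedy by ratio would take water purification tabs + tarpaulins: 167 kg used, total 1704.
The 110 kg tied up in tarpaulins is better spent on solar lanterns — total rises to 1760 (176 kg).

1760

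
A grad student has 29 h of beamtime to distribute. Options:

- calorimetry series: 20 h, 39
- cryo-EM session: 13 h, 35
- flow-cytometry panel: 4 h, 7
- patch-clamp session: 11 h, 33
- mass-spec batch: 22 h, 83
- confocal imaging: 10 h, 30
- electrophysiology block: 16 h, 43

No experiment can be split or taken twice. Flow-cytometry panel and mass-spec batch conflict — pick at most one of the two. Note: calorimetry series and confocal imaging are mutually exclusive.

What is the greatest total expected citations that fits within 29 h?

83

Taking mass-spec batch: 22 h used, 83 in expected citations.
No other feasible combination exceeds 83.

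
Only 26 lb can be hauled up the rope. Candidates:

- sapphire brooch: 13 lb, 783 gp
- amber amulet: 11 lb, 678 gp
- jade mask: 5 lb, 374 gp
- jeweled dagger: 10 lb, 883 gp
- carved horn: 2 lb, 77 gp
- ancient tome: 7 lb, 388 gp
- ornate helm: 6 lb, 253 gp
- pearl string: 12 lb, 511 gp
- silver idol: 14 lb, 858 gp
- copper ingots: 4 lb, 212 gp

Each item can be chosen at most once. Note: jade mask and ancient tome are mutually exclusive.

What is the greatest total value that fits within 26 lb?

Density check — jeweled dagger 88.30, jade mask 74.80, amber amulet 61.64 are the best per lb.
Taking amber amulet + jade mask + jeweled dagger: 26 lb used, 1935 in value.
No other feasible combination exceeds 1935.

1935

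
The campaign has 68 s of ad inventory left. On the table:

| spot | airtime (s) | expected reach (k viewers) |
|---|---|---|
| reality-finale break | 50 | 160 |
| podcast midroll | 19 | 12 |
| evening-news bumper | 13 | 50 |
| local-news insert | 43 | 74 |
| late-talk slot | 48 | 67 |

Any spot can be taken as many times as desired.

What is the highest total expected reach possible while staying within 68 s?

250

5×evening-news bumper uses 65 of the 68 s and totals 250.
No other feasible combination exceeds 250.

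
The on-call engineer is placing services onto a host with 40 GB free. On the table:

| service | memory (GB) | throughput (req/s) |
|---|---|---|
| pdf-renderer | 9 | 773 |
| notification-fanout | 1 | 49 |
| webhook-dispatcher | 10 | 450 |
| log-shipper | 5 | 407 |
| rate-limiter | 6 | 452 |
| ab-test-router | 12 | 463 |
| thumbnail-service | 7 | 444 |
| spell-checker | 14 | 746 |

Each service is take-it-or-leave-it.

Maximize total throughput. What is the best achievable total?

2588

The ratio heuristic lands on pdf-renderer + notification-fanout + webhook-dispatcher + log-shipper + rate-limiter + thumbnail-service (2575) but leaves 2 GB idle.
Replace webhook-dispatcher with ab-test-router: the trade gains 13 net, giving 2588 at 40 GB.
Runner-up pdf-renderer + notification-fanout + webhook-dispatcher + log-shipper + rate-limiter + thumbnail-service tops out at 2575.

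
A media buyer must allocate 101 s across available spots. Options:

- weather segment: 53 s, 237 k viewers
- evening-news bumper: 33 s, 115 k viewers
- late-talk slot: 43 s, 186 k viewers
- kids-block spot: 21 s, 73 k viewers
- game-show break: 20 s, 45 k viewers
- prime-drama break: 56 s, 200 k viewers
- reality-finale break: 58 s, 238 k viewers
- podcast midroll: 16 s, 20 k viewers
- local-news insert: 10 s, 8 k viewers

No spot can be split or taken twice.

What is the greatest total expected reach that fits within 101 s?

Filling by ratio: weather segment + late-talk slot for 423, with 5 s left unused.
The 53 s tied up in weather segment is better spent on reality-finale break — total rises to 424 (101 s).

424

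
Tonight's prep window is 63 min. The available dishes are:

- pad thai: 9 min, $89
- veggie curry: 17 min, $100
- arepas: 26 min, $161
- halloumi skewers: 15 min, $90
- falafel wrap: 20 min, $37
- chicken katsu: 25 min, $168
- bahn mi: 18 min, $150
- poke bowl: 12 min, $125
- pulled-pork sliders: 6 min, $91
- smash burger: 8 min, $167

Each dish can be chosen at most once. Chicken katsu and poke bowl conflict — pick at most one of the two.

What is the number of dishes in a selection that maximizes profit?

Best achievable profit is 633.
pad thai + arepas + poke bowl + pulled-pork sliders + smash burger hits 633 at 61 min.
Every optimal selection uses 5 dishes.

5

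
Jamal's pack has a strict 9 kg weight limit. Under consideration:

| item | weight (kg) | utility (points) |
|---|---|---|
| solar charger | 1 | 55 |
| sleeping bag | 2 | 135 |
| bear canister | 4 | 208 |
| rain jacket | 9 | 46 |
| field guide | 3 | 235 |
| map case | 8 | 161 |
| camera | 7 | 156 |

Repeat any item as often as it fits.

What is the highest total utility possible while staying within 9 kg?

705

Ranking by ratio (utility/kg): field guide 78.33, sleeping bag 67.50, solar charger 55.00.
The ratio ordering already packs tightly: 3×field guide, 9 kg, 705.
That's the maximum — no swap from here does better than 705.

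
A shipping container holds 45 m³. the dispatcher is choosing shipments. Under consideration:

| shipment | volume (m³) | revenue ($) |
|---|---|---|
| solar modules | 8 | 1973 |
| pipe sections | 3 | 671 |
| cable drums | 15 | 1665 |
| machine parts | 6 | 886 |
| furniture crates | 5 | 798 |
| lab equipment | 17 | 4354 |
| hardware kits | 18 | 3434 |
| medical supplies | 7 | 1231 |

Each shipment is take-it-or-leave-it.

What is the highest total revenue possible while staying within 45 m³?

Ranking by ratio (revenue/m³): lab equipment 256.12, solar modules 246.62, pipe sections 223.67.
Taking the top-ratio shipments first gives solar modules + pipe sections + furniture crates + lab equipment + medical supplies for 9027 (40 m³).
The 15 m³ tied up in pipe sections and furniture crates and medical supplies is better spent on hardware kits — total rises to 9761 (43 m³).

9761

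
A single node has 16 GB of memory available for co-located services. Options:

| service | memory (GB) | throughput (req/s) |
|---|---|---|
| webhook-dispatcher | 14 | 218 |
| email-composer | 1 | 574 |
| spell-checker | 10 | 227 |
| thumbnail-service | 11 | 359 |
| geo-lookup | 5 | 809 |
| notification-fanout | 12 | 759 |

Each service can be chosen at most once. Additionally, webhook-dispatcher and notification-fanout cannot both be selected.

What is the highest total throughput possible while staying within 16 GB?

By throughput per GB: email-composer 574.00, geo-lookup 161.80, notification-fanout 63.25 lead.
Best packing: email-composer + spell-checker + geo-lookup — 16 GB, 1610 total.
Runner-up email-composer + geo-lookup tops out at 1383.

1610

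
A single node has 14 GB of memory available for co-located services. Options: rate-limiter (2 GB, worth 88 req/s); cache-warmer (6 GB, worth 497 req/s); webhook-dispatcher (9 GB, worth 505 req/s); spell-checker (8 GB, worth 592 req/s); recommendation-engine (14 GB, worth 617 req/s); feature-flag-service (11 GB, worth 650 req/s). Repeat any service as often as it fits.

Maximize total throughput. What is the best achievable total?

1089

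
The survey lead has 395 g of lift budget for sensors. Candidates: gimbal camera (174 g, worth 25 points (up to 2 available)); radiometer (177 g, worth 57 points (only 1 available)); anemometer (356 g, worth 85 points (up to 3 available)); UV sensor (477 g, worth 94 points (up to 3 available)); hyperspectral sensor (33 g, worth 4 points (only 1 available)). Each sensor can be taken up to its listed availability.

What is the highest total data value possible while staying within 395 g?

A density-first pass picks gimbal camera + radiometer + hyperspectral sensor — 86 at 384 g.
The 351 g tied up in gimbal camera and radiometer is better spent on anemometer — total rises to 89 (389 g).
The spare 6 g is too small for any remaining sensor, and no exchange beats 89.

89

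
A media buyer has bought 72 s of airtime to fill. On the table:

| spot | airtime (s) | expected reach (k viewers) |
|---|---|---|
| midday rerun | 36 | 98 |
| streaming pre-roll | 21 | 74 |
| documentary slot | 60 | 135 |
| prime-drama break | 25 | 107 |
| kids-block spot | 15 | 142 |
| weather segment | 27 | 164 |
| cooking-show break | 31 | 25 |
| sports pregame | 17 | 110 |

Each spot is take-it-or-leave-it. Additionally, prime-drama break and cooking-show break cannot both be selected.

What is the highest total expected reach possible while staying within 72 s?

Ranking by ratio (expected reach/s): kids-block spot 9.47, sports pregame 6.47, weather segment 6.07, prime-drama break 4.28.
Kids-block spot + weather segment + sports pregame uses 59 of the 72 s and totals 416.

416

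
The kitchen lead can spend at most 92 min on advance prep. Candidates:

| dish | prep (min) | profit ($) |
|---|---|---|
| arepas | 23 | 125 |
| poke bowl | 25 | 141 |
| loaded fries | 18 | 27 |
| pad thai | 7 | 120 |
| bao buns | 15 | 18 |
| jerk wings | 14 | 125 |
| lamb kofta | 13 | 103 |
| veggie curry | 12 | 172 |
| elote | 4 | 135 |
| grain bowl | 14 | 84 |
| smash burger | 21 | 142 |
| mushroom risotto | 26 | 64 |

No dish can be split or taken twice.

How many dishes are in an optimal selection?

Optimal total is 881.
One optimal bundle: pad thai + jerk wings + lamb kofta + veggie curry + elote + grain bowl + smash burger (85 min).
All optima have 7 dishes.

7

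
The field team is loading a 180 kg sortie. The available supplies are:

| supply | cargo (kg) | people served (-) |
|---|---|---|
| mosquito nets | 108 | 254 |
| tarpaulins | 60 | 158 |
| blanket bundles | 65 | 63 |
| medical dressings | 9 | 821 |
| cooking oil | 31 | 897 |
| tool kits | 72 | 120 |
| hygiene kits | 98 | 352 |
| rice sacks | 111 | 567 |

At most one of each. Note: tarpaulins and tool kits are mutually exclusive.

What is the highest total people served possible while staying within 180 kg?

Best packing: medical dressings + cooking oil + rice sacks — 151 kg, 2285 total.
The closest alternative, medical dressings + cooking oil + hygiene kits, reaches only 2070.

2285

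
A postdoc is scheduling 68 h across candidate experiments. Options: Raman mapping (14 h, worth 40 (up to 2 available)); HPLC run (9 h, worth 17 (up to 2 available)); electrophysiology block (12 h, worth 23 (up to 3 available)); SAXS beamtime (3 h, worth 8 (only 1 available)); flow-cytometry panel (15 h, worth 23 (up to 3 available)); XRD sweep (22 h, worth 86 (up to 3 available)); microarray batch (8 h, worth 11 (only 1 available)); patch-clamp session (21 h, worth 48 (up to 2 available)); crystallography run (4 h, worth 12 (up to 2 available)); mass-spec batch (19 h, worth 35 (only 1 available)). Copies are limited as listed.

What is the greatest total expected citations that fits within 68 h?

3×XRD sweep uses 66 of the 68 h and totals 258.

258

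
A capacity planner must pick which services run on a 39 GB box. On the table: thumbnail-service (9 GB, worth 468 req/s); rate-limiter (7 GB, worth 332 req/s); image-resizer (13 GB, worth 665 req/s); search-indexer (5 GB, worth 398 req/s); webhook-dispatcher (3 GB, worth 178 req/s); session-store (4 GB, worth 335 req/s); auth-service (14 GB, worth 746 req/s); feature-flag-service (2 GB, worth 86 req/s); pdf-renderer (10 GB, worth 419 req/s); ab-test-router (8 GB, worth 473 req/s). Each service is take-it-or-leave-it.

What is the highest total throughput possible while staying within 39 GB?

By throughput per GB: session-store 83.75, search-indexer 79.60, webhook-dispatcher 59.33 lead.
Filling by ratio: search-indexer + webhook-dispatcher + session-store + auth-service + feature-flag-service + ab-test-router for 2216, with 3 GB left unused.
A better packing is thumbnail-service + image-resizer + search-indexer + session-store + ab-test-router: 39 GB, total 2339.

2339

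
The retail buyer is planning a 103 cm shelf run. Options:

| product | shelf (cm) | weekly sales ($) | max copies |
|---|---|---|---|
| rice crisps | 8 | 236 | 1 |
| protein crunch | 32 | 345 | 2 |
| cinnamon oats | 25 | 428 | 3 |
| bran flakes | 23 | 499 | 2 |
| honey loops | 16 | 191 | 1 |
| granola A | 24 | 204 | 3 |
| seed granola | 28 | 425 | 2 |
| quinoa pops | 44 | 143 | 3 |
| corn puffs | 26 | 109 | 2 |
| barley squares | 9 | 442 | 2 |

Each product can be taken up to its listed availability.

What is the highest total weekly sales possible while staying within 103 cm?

Ranking by ratio (weekly sales/cm): barley squares 49.11, rice crisps 29.50, bran flakes 21.70, cinnamon oats 17.12.
Taking rice crisps + cinnamon oats + 2×bran flakes + 2×barley squares: 97 cm used, 2546 in weekly sales.
That's the maximum — no swap from here does better than 2546.

2546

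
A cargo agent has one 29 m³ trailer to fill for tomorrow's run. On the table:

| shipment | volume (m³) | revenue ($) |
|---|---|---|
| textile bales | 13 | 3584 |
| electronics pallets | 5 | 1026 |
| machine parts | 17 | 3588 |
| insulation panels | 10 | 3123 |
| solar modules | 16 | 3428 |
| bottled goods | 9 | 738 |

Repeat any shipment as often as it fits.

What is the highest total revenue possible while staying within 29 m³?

7733

Density check — insulation panels 312.30, textile bales 275.69, solar modules 214.25, machine parts 211.06 are the best per m³.
Filling by ratio: electronics pallets + 2×insulation panels for 7272, with 4 m³ left unused.
Dropping insulation panels frees 10 m³; slotting in textile bales (13 m³) lifts the total to 7733 at 28 m³.
That's the maximum — no swap from here does better than 7733.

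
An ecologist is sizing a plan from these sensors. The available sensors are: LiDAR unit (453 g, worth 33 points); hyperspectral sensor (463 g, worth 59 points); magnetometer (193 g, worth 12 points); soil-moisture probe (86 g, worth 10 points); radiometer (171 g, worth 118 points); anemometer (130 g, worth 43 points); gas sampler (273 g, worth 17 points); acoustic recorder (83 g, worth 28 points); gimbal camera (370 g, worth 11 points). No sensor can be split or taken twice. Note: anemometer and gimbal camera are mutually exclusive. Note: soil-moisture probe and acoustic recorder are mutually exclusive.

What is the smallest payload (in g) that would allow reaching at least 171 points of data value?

384

Minimise g subject to total data value ≥ 171.
radiometer + anemometer + acoustic recorder: 189 data value at 384 g.
No combination under 384 g hits 171.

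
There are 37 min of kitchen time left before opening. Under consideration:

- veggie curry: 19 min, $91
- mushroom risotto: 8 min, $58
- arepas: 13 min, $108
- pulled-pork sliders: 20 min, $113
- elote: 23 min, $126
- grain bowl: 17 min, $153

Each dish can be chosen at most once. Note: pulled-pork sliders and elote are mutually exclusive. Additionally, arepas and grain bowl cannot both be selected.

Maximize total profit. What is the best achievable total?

266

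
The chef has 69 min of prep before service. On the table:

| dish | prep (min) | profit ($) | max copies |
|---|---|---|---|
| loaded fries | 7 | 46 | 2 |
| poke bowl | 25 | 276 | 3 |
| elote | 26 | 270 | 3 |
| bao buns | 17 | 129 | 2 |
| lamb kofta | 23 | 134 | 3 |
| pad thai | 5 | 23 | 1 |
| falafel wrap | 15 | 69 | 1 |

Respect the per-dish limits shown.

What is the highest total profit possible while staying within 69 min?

681

2×poke bowl + bao buns uses 67 of the 69 min and totals 681.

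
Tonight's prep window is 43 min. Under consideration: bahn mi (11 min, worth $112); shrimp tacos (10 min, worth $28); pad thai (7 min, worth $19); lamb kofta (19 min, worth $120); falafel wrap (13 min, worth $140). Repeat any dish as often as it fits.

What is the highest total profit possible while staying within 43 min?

420

Density check — falafel wrap 10.77, bahn mi 10.18, lamb kofta 6.32, shrimp tacos 2.80 are the best per min.
Taking 3×falafel wrap: 39 min used, 420 in profit.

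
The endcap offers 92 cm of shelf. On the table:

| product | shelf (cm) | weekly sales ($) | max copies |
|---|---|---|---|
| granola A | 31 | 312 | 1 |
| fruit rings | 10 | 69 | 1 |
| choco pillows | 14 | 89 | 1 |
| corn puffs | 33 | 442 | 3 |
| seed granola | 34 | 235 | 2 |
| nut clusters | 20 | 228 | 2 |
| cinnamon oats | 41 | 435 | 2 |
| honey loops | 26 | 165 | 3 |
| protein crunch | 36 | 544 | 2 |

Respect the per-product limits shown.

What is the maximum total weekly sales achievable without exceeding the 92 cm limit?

Best packing: nut clusters + 2×protein crunch — 92 cm, 1316 total.
No other feasible combination exceeds 1316.

1316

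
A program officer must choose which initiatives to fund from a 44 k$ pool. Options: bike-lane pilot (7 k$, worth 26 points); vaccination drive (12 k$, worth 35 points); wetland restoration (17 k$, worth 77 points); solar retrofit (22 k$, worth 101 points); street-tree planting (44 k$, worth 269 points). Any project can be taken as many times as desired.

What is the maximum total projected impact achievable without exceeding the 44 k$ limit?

269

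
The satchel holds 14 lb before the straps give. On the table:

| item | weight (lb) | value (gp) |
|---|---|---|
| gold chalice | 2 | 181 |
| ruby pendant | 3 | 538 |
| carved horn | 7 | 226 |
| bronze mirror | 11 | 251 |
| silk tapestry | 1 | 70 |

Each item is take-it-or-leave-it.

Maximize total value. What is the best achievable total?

Gold chalice + ruby pendant + carved horn + silk tapestry uses 13 of the 14 lb and totals 1015.
An exhaustive check of the 32 subsets confirms 1015.

1015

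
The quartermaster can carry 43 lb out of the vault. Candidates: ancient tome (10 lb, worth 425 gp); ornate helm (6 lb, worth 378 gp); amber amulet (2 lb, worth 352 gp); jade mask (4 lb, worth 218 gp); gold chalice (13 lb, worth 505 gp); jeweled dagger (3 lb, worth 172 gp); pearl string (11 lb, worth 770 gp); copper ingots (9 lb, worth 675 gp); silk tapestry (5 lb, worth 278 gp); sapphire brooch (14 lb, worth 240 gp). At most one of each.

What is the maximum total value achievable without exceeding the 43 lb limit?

Filling by ratio: ornate helm + amber amulet + jade mask + jeweled dagger + pearl string + copper ingots + silk tapestry for 2843, with 3 lb left unused.
The 7 lb tied up in jade mask and jeweled dagger is better spent on ancient tome — total rises to 2878 (43 lb).
An exhaustive check of the 1024 subsets confirms 2878.

2878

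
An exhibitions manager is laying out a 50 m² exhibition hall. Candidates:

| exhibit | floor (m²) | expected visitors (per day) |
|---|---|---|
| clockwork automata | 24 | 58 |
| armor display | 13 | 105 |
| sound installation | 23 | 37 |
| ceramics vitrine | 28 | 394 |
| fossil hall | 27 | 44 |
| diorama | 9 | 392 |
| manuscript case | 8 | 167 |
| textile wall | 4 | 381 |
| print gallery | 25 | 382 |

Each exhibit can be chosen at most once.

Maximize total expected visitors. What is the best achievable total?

1334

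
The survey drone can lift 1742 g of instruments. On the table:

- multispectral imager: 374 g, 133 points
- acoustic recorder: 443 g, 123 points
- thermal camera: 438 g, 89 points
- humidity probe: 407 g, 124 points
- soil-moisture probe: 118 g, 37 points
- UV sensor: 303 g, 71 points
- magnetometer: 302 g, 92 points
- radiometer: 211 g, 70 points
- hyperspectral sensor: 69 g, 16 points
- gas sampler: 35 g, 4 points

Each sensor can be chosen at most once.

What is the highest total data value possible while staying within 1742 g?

Greedy by ratio would take multispectral imager + humidity probe + soil-moisture probe + UV sensor + magnetometer + radiometer: 1715 g used, total 527.
Dropping soil-moisture probe and UV sensor frees 421 g; slotting in acoustic recorder (443 g) lifts the total to 542 at 1737 g.
Runner-up multispectral imager + humidity probe + soil-moisture probe + UV sensor + magnetometer + radiometer tops out at 527.

542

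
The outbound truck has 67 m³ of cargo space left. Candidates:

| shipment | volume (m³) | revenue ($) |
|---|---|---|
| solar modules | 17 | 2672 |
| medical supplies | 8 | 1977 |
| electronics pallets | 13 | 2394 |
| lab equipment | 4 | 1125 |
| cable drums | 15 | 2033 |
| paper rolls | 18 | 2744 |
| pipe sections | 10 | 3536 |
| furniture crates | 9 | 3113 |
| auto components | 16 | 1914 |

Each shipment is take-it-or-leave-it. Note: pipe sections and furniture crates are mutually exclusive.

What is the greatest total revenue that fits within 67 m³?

13737

Ranking by ratio (revenue/m³): pipe sections 353.60, furniture crates 345.89, lab equipment 281.25.
Taking solar modules + medical supplies + electronics pallets + lab equipment + cable drums + pipe sections: 67 m³ used, 13737 in revenue.
Every other selection either busts 67 m³ or breaks a pairing rule or fails to beat 13737.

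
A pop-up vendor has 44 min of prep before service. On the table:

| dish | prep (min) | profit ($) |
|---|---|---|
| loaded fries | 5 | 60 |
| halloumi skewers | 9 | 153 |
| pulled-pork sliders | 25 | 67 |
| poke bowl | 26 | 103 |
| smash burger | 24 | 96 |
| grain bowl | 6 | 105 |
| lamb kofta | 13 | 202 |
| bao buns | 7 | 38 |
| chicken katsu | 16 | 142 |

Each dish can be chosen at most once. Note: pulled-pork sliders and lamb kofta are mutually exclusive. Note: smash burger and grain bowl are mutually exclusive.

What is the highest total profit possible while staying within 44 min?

By profit per min: grain bowl 17.50, halloumi skewers 17.00, lamb kofta 15.54, loaded fries 12.00 lead.
The ratio heuristic lands on loaded fries + halloumi skewers + grain bowl + lamb kofta + bao buns (558) but leaves 4 min idle.
The 12 min tied up in loaded fries and bao buns is better spent on chicken katsu — total rises to 602 (44 min).

602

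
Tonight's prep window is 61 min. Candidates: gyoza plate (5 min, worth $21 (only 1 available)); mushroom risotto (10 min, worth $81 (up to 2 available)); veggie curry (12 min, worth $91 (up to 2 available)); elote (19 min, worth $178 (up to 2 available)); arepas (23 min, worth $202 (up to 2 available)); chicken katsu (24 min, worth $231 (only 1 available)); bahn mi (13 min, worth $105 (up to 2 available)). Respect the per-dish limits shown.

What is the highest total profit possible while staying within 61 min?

558

The ratio heuristic lands on gyoza plate + mushroom risotto + elote + chicken katsu (511) but leaves 3 min idle.
Using the slack differently, 2×elote + arepas comes to 558 at 61 min.
Every other selection either busts 61 min or exceeds an availability limit or fails to beat 558.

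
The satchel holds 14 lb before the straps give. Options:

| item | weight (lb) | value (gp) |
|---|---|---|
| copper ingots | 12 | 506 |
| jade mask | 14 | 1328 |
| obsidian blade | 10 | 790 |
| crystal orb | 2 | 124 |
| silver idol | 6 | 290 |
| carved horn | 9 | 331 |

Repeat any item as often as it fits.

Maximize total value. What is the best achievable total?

1328

The ratio ordering already packs tightly: jade mask, 14 lb, 1328.
No other feasible combination exceeds 1328.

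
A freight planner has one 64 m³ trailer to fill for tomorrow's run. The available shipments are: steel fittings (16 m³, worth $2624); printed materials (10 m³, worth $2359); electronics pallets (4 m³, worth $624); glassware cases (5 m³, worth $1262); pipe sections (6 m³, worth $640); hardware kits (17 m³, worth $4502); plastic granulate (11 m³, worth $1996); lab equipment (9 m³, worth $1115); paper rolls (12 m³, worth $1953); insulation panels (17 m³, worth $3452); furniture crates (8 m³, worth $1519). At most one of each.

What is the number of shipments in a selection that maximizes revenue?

6

The maximum revenue within 64 m³ is 14195.
printed materials + electronics pallets + glassware cases + hardware kits + plastic granulate + insulation panels hits 14195 at 64 m³.
Any selection reaching 14195 contains exactly 6 shipments.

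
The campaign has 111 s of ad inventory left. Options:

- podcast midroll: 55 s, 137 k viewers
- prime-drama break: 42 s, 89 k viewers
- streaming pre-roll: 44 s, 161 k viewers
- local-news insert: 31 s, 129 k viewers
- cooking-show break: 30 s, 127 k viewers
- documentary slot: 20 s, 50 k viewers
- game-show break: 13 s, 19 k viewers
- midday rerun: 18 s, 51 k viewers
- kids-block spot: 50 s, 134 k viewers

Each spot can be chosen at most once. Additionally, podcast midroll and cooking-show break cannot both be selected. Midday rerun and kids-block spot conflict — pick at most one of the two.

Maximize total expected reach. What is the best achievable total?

417

By expected reach per s: cooking-show break 4.23, local-news insert 4.16, streaming pre-roll 3.66, midday rerun 2.83 lead.
Best packing: streaming pre-roll + local-news insert + cooking-show break — 105 s, 417 total.
That's the maximum — no feasible swap from here does better than 417.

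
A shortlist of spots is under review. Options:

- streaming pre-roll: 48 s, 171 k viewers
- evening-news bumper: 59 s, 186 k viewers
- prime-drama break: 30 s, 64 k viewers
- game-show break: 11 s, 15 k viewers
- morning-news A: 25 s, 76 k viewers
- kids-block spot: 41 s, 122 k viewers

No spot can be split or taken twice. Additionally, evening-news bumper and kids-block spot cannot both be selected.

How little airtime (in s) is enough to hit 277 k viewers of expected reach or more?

89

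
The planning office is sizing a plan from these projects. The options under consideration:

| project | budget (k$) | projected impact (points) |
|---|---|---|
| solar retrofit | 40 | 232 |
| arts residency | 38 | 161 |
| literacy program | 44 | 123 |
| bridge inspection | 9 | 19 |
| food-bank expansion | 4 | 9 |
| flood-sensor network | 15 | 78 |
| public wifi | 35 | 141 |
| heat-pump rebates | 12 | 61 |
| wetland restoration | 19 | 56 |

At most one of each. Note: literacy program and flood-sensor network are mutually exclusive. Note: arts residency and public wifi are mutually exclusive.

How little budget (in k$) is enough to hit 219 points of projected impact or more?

40

Minimise k$ subject to total projected impact ≥ 219.
Taking solar retrofit gives 232 (≥ 219) for 40 k$.
Below 40 k$ the best achievable stays under 219.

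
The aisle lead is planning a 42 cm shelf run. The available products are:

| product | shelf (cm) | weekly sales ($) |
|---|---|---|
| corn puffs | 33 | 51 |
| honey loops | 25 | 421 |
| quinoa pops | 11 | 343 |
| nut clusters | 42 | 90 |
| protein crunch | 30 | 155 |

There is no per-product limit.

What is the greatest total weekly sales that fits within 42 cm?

Ranking by ratio (weekly sales/cm): quinoa pops 31.18, honey loops 16.84, protein crunch 5.17, nut clusters 2.14.
Best packing: 3×quinoa pops — 33 cm, 1029 total.
Every other selection either busts 42 cm or fails to beat 1029.

1029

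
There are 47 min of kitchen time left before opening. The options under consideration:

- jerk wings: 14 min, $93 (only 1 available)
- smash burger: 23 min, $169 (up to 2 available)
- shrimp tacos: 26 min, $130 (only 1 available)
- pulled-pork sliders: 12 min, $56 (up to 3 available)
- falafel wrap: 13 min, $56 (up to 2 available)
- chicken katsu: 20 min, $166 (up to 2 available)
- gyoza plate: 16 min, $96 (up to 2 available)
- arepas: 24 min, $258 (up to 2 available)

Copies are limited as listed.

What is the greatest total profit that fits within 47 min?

427

Greedy by ratio would take chicken katsu + arepas: 44 min used, total 424.
Dropping chicken katsu frees 20 min; slotting in smash burger (23 min) lifts the total to 427 at 47 min.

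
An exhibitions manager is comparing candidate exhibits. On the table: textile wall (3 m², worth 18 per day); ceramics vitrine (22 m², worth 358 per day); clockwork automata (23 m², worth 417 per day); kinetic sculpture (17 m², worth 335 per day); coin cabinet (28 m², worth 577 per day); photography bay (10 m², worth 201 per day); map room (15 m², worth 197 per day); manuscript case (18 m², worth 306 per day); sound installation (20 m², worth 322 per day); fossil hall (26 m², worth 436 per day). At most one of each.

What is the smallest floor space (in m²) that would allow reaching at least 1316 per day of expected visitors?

68

Minimise m² subject to total expected visitors ≥ 1316.
clockwork automata + kinetic sculpture + coin cabinet reaches 1329 using 68 m².
Any bundle with less than 68 m² falls short of 1316.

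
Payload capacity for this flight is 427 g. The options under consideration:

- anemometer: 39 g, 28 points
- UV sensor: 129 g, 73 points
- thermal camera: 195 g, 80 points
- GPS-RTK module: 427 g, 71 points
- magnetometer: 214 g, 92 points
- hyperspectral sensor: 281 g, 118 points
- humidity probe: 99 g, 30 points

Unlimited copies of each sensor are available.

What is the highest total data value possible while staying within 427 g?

280

Density check — anemometer 0.72, UV sensor 0.57, magnetometer 0.43 are the best per g.
The ratio ordering already packs tightly: 10×anemometer, 390 g, 280.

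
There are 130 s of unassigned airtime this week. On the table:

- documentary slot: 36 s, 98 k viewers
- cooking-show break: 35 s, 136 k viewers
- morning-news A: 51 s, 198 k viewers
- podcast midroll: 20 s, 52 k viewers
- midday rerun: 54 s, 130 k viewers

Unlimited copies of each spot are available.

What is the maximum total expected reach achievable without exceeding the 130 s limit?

470

Greedy by ratio would take 3×cooking-show break + podcast midroll: 125 s used, total 460.
The 55 s tied up in cooking-show break and podcast midroll is better spent on morning-news A — total rises to 470 (121 s).
No other feasible combination exceeds 470.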